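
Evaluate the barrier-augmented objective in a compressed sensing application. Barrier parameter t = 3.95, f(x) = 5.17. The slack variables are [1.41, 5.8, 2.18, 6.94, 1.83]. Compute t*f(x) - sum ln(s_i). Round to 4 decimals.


Step 1: Compute log-barrier.
ln values: [0.3436, 1.7579, 0.7793, 1.9373, 0.6043]
phi = -(0.3436 + 1.7579 + 0.7793 + 1.9373 + 0.6043) = -5.4224
Step 2: Compute augmented objective.
t*f(x) = 3.95*5.17 = 20.4215
Total = 20.4215 - 5.4224 = 14.9991


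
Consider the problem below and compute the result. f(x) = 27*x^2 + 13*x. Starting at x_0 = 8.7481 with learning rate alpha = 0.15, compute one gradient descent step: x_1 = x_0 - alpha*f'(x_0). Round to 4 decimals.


We compute the gradient at x_0 and apply the update.
f'(x) = 54*x + 13
f'(8.7481) = 54*8.7481 + 13 = 485.3974
x_1 = 8.7481 - 0.15*485.3974 = -64.0615


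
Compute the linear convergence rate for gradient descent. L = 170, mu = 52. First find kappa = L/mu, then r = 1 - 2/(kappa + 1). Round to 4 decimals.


Step 1: Compute the condition number.
kappa = L/mu = 170/52 = 3.2692
Step 2: Compute the convergence rate.
r = 1 - 2/(kappa + 1) = 1 - 2*mu/(L + mu) = (L - mu)/(L + mu) = 118/222 = 0.5315


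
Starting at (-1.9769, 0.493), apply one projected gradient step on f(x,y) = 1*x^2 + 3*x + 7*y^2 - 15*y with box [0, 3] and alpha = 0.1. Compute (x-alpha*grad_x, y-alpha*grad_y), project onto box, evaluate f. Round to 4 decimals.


Step 1: Compute gradient at (-1.9769, 0.493).
grad_x = 2*1*-1.9769 + 3 = -0.9538
grad_y = 2*7*0.493 - 15 = -8.098
Step 2: Gradient step.
x_raw = -1.9769 - 0.1*-0.9538 = -1.8815
y_raw = 0.493 - 0.1*-8.098 = 1.3028
Step 3: Project onto [0, 3].
x_proj = clip(-1.8815) = 0.0
y_proj = clip(1.3028) = 1.3028
Step 4: Evaluate f.
f(0.0, 1.3028) = -7.661


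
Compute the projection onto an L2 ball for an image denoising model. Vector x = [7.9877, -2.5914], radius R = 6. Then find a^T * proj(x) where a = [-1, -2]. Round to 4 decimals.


Step 1: Compute ||x|| (intermediates to 6 decimals).
||x|| = sqrt(7.9877^2 + (-2.5914)^2) = 8.397542
Step 2: Project.
Since ||x|| > R, scale = R/||x|| = 6/8.397542 = 0.714495, proj(x) = scale * x
proj(x) = [5.707172, -1.851542]
Step 3: Dot product.
a^T * proj(x) = -1*5.707172 - 2*(-1.851542) = -2.0041


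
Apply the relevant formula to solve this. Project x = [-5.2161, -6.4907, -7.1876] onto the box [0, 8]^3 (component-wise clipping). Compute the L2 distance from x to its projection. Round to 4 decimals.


Project each component onto [0, 8].
clip(-5.2161) = 0.0, clip(-6.4907) = 0.0, clip(-7.1876) = 0.0
Projection = [0.0, 0.0, 0.0]
Squared diffs: [27.2077, 42.1292, 51.6616]
Distance = sqrt(120.9985) = 10.9999


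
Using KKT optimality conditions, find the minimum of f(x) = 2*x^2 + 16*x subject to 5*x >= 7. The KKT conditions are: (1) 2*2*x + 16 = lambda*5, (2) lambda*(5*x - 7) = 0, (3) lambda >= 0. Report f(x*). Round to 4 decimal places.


Step 1: Try lambda = 0 (constraint inactive).
x_unc = -16/(2*2) = -4.0
Check: 5*-4.0 = -20.0 < 7 -- violated!
Step 2: Constraint must be active: 5*x = 7
x* = 7/5 = 1.4
lambda = (2*2*1.4 + 16)/5 = 4.32
Step 3: Compute optimal value.
f(x*) = 2*1.4^2 + 16*1.4 = 26.32


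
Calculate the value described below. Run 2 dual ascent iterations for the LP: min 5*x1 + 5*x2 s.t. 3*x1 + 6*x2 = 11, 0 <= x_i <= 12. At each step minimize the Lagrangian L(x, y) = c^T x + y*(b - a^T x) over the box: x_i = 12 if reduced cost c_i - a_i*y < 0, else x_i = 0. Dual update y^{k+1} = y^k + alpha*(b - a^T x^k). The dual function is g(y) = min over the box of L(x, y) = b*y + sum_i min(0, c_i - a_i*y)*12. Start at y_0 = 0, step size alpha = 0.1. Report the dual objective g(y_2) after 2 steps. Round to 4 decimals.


Dual ascent for LP: min 5*x1 + 5*x2, 3*x1 + 6*x2 = 11, 0 <= x_i <= 12
Step 1: y^k = 0.0, reduced costs: (5.0, 5.0)
  x^k = (0.0, 0.0), subgradient = b - a^T x = 11.0
  y^{k+1} = 0.0 + 0.1*11.0 = 1.1
Step 2: y^k = 1.1, reduced costs: (1.7, -1.6)
  x^k = (0.0, 12.0), subgradient = b - a^T x = -61.0
  y^{k+1} = 1.1 + 0.1*-61.0 = -5.0
Dual objective at y_2 = -5.0: reduced costs (20.0, 35.0), box minimizer x = (0.0, 0.0)
g(y_2) = b*y + (c1 - a1*y)*x1 + (c2 - a2*y)*x2 = 11*(-5.0) + 20.0*0.0 + 35.0*0.0 = -55.0 + 0.0 + 0.0 = -55.0


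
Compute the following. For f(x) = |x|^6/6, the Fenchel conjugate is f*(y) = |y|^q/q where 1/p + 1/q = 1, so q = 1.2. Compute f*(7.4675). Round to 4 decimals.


The conjugate exponent q satisfies 1/p + 1/q = 1.
p = 6, so q = 6/(6 - 1) = 1.2
|y|^q = 7.4675^1.2 = 11.1638
f*(7.4675) = 11.1638 / 1.2 = 9.3031


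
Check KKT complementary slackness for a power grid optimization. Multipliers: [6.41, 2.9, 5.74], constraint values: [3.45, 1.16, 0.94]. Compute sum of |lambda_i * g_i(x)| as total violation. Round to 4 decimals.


KKT complementary slackness check:
lambda_1 * g_1 = 6.41 * 3.45 = 22.1145
lambda_2 * g_2 = 2.9 * 1.16 = 3.364
lambda_3 * g_3 = 5.74 * 0.94 = 5.3956
Total violation = 22.1145 + 3.364 + 5.3956 = 30.8741


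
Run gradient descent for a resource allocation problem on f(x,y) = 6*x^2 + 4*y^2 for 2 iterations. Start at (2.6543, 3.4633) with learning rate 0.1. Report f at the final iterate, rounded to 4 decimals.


Gradient descent on f(x,y) = 6*x^2 + 4*y^2.
Starting point: (2.6543, 3.4633), alpha = 0.1
Step 1: grad_x = 2*6*2.6543 = 31.8516, grad_y = 2*4*3.4633 = 27.7064
  x_1 = 2.6543 - 0.1*31.8516 = -0.5309
  y_1 = 3.4633 - 0.1*27.7064 = 0.6927
Step 2: grad_x = 2*6*-0.5309 = -6.3703, grad_y = 2*4*0.6927 = 5.5413
  x_2 = -0.5309 - 0.1*-6.3703 = 0.1062
  y_2 = 0.6927 - 0.1*5.5413 = 0.1385
f(0.1062, 0.1385) = 6*0.1062^2 + 4*0.1385^2 = 0.1444


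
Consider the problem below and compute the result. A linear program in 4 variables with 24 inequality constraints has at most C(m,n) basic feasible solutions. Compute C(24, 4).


Each vertex corresponds to some choice of n active constraints out of m, so the number of vertices is at most C(m, n) = m! / (n!(m-n)!).
m = 24, n = 4
Numerator: 24 * 23 * 22 * 21
Denominator: 4! = 24
C(24, 4) = 10626


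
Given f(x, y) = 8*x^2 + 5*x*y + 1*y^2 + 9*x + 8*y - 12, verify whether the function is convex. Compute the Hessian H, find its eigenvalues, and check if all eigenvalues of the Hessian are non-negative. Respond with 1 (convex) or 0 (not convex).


The Hessian of f(x,y) = 8*x^2 + 5*x*y + 1*y^2 + 9*x + 8*y - 12 is:
H = [[16, 5], [5, 2]]
Trace = 16 + 2 = 18
Determinant = 16*2 - (5)^2 = 7
Discriminant = (18)^2 - 4*7 = 296.0
Eigenvalues: lambda_1 = 0.3977, lambda_2 = 17.6023
The function is convex.

1


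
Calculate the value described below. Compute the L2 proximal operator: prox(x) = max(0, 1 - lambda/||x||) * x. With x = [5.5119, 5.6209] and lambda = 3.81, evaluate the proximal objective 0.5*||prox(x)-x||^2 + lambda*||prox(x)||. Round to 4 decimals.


Step 1: Compute ||x||.
||x|| = 7.8725
Step 2: Compute scaling factor.
scale = max(0, 1 - 3.81/7.8725) = 0.516
Step 3: prox(x) = [2.8443, 2.9006]
||prox(x)|| = 4.0625
Step 4: Proximal objective.
0.5*||prox-x||^2 = 7.2581
lambda*||prox|| = 15.4781
Total = 22.736


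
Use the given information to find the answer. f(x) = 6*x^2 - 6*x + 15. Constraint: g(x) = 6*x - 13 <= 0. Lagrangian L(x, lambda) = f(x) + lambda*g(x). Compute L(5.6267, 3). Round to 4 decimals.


Step 1: Evaluate f(x).
f(5.6267) = 6*5.6267^2 - 6*5.6267 + 15 = 171.1983
Step 2: Evaluate g(x).
g(5.6267) = 6*5.6267 - 13 = 20.7602
Step 3: Compute Lagrangian.
L = 171.1983 + 3*20.7602 = 233.4789


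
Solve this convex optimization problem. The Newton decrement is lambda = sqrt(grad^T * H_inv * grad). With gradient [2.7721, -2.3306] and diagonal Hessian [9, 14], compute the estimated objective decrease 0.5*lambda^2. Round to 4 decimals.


Step 1: H is diagonal, so H^(-1) * g = [0.308, -0.1665].
Step 2: g^T H^(-1) g = sum_i g_i^2 / H_ii
  = (2.7721)^2/9 + (-2.3306)^2/14
  = 0.8538 + 0.388 = 1.2418
Step 3: Objective decrease = 0.5 * g^T H^(-1) g = 0.6209


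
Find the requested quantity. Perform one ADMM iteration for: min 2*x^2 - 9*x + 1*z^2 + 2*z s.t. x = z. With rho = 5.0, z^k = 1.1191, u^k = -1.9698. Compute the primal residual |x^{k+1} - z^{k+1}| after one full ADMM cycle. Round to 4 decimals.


ADMM iteration with rho = 5.0, z^k = 1.1191, u^k = -1.9698
Step 1: x-update.
Minimize 2*x^2 - 9*x + (5.0/2)*(x - 1.1191 - 1.9698)^2
FOC: (2*2 + 5.0)*x = 9 + 5.0*(1.1191 + 1.9698)
x^{k+1} = 2.7161
Step 2: z-update.
Minimize 1*z^2 + 2*z + (5.0/2)*(2.7161 - z - 1.9698)^2
FOC: (2*1 + 5.0)*z = -2 + 5.0*(2.7161 - 1.9698)
z^{k+1} = 0.2473
Step 3: u-update.
u^{k+1} = -1.9698 + 2.7161 - 0.2473 = 0.4989
Step 4: Primal residual = |2.7161 - 0.2473| = 2.4687


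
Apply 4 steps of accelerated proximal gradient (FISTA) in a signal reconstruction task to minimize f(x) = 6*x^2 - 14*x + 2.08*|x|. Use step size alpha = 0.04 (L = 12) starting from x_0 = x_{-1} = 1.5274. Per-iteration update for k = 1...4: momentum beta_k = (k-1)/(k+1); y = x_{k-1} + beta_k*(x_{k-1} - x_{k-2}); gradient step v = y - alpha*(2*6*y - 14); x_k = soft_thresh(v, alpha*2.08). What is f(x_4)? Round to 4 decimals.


FISTA on f(x) = 6*x^2 - 14*x + 2.08*|x|
L = 12, alpha = 0.04
Iteration 1: beta = 0.0, y = 1.5274 + 0.0*(1.5274 - 1.5274) = 1.5274
  grad(y) = 4.3288, v = y - alpha*grad = 1.3542
  prox(v) = soft_thresh(1.3542, 0.0832) = 1.271
Iteration 2: beta = 0.3333, y = 1.271 + 0.3333*(1.271 - 1.5274) = 1.1856
  grad(y) = 0.2272, v = y - alpha*grad = 1.1765
  prox(v) = soft_thresh(1.1765, 0.0832) = 1.0933
Iteration 3: beta = 0.5, y = 1.0933 + 0.5*(1.0933 - 1.271) = 1.0044
  grad(y) = -1.9467, v = y - alpha*grad = 1.0823
  prox(v) = soft_thresh(1.0823, 0.0832) = 0.9991
Iteration 4: beta = 0.6, y = 0.9991 + 0.6*(0.9991 - 1.0933) = 0.9426
  grad(y) = -2.6889, v = y - alpha*grad = 1.0501
  prox(v) = soft_thresh(1.0501, 0.0832) = 0.9669
f(x_4) = 6*0.9669^2 - 14*0.9669 + 2.08*|0.9669| = -5.9161


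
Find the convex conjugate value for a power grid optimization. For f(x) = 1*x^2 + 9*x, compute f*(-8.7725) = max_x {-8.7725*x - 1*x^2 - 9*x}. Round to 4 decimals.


f*(y) = sup_x {y*x - a*x^2 - b*x} = sup_x {(y-b)*x - a*x^2}
FOC: (y - b) - 2a*x = 0 => x* = (y - b)/(2a)
x* = (-8.7725 - 9)/(2*1) = -8.8863
f*(-8.7725) = (y-b)^2/(4a) = (-8.7725 - 9)^2/(4*1)
= 315.8618/4 = 78.9654


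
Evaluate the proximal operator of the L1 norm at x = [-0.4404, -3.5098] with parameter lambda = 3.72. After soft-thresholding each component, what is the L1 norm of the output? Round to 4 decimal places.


Soft-thresholding with lambda = 3.72:
prox(-0.4404) = sign(-0.4404)*max(|-0.4404| - 3.72, 0) = 0.0
prox(-3.5098) = sign(-3.5098)*max(|-3.5098| - 3.72, 0) = 0.0
prox(x) = [0.0, 0.0]
||prox(x)||_1 = 0.0 + 0.0 = 0.0


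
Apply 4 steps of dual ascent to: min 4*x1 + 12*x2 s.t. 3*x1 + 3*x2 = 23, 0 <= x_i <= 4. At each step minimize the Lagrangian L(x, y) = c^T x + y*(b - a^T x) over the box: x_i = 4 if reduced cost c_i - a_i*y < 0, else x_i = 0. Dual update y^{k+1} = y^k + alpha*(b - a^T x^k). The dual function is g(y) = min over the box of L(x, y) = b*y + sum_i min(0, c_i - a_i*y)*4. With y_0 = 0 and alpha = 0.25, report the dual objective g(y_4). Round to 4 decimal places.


Dual ascent for LP: min 4*x1 + 12*x2, 3*x1 + 3*x2 = 23, 0 <= x_i <= 4
Step 1: y^k = 0.0, reduced costs: (4.0, 12.0)
  x^k = (0.0, 0.0), subgradient = b - a^T x = 23.0
  y^{k+1} = 0.0 + 0.25*23.0 = 5.75
Step 2: y^k = 5.75, reduced costs: (-13.25, -5.25)
  x^k = (4.0, 4.0), subgradient = b - a^T x = -1.0
  y^{k+1} = 5.75 + 0.25*-1.0 = 5.5
Step 3: y^k = 5.5, reduced costs: (-12.5, -4.5)
  x^k = (4.0, 4.0), subgradient = b - a^T x = -1.0
  y^{k+1} = 5.5 + 0.25*-1.0 = 5.25
Step 4: y^k = 5.25, reduced costs: (-11.75, -3.75)
  x^k = (4.0, 4.0), subgradient = b - a^T x = -1.0
  y^{k+1} = 5.25 + 0.25*-1.0 = 5.0
Dual objective at y_4 = 5.0: reduced costs (-11.0, -3.0), box minimizer x = (4.0, 4.0)
g(y_4) = b*y + (c1 - a1*y)*x1 + (c2 - a2*y)*x2 = 23*5.0 + (-11.0)*4.0 + (-3.0)*4.0 = 115.0 - 44.0 - 12.0 = 59.0


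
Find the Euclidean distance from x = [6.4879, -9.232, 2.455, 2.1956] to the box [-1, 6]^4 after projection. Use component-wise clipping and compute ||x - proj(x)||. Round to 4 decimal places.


Project each component onto [-1, 6].
clip(6.4879) = 6.0, clip(-9.232) = -1.0, clip(2.455) = 2.455, clip(2.1956) = 2.1956
Projection = [6.0, -1.0, 2.455, 2.1956]
Squared diffs: [0.238, 67.7658, 0.0, 0.0]
Distance = sqrt(68.0038) = 8.2464


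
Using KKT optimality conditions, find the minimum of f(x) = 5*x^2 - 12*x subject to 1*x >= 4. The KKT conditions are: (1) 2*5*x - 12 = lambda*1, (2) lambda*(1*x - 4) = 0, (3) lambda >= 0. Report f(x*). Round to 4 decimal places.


Step 1: Try lambda = 0 (constraint inactive).
x_unc = 12/(2*5) = 1.2
Check: 1*1.2 = 1.2 < 4 -- violated!
Step 2: Constraint must be active: 1*x = 4
x* = 4/1 = 4.0
lambda = (2*5*4.0 - 12)/1 = 28.0
Step 3: Compute optimal value.
f(x*) = 5*4.0^2 - 12*4.0 = 32.0


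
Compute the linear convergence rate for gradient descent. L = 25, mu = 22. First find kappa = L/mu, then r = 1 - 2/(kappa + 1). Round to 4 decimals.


Step 1: Compute the condition number.
kappa = L/mu = 25/22 = 1.1364
Step 2: Compute the convergence rate.
r = 1 - 2/(kappa + 1) = 1 - 2*mu/(L + mu) = (L - mu)/(L + mu) = 3/47 = 0.0638


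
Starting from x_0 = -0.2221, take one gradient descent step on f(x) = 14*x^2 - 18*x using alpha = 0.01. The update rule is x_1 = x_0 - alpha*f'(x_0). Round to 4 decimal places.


We compute the gradient at x_0 and apply the update.
f'(x) = 28*x - 18
f'(-0.2221) = 28*-0.2221 - 18 = -24.2188
x_1 = -0.2221 - 0.01*-24.2188 = 0.0201


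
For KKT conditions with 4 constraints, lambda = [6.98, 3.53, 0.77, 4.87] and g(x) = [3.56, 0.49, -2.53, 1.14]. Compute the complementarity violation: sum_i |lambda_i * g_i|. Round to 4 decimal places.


KKT complementary slackness check:
lambda_1 * g_1 = 6.98 * 3.56 = 24.8488
lambda_2 * g_2 = 3.53 * 0.49 = 1.7297
lambda_3 * g_3 = 0.77 * -2.53 = -1.9481
lambda_4 * g_4 = 4.87 * 1.14 = 5.5518
Total violation = 24.8488 + 1.7297 + 1.9481 + 5.5518 = 34.0784


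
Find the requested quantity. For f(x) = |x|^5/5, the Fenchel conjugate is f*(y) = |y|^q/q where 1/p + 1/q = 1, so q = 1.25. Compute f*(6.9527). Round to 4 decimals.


The conjugate exponent q satisfies 1/p + 1/q = 1.
p = 5, so q = 5/(5 - 1) = 1.25
|y|^q = 6.9527^1.25 = 11.2899
f*(6.9527) = 11.2899 / 1.25 = 9.032


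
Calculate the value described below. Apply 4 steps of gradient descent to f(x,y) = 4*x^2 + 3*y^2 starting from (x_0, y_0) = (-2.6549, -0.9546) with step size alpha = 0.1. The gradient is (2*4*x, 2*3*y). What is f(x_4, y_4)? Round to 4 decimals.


Gradient descent on f(x,y) = 4*x^2 + 3*y^2.
Starting point: (-2.6549, -0.9546), alpha = 0.1
Step 1: grad_x = 2*4*-2.6549 = -21.2392, grad_y = 2*3*-0.9546 = -5.7276
  x_1 = -2.6549 - 0.1*-21.2392 = -0.531
  y_1 = -0.9546 - 0.1*-5.7276 = -0.3818
Step 2: grad_x = 2*4*-0.531 = -4.2478, grad_y = 2*3*-0.3818 = -2.291
  x_2 = -0.531 - 0.1*-4.2478 = -0.1062
  y_2 = -0.3818 - 0.1*-2.291 = -0.1527
Step 3: grad_x = 2*4*-0.1062 = -0.8496, grad_y = 2*3*-0.1527 = -0.9164
  x_3 = -0.1062 - 0.1*-0.8496 = -0.0212
  y_3 = -0.1527 - 0.1*-0.9164 = -0.0611
Step 4: grad_x = 2*4*-0.0212 = -0.1699, grad_y = 2*3*-0.0611 = -0.3666
  x_4 = -0.0212 - 0.1*-0.1699 = -0.0042
  y_4 = -0.0611 - 0.1*-0.3666 = -0.0244
f(-0.0042, -0.0244) = 4*(-0.0042)^2 + 3*(-0.0244)^2 = 0.0019


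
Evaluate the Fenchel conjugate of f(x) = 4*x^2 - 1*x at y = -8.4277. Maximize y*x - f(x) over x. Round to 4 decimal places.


f*(y) = sup_x {y*x - a*x^2 - b*x} = sup_x {(y-b)*x - a*x^2}
FOC: (y - b) - 2a*x = 0 => x* = (y - b)/(2a)
x* = (-8.4277 + 1)/(2*4) = -0.9285
f*(-8.4277) = (y-b)^2/(4a) = (-8.4277 + 1)^2/(4*4)
= 55.1707/16 = 3.4482


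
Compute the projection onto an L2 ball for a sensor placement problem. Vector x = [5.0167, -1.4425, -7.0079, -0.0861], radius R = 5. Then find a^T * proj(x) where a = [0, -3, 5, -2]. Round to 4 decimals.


Step 1: Compute ||x|| (intermediates to 6 decimals).
||x|| = sqrt(5.0167^2 + (-1.4425)^2 + (-7.0079)^2 + (-0.0861)^2) = 8.738773
Step 2: Project.
Since ||x|| > R, scale = R/||x|| = 5/8.738773 = 0.572163, proj(x) = scale * x
proj(x) = [2.87037, -0.825345, -4.009661, -0.049263]
Step 3: Dot product.
a^T * proj(x) = 0*2.87037 - 3*(-0.825345) + 5*(-4.009661) - 2*(-0.049263) = -17.4737


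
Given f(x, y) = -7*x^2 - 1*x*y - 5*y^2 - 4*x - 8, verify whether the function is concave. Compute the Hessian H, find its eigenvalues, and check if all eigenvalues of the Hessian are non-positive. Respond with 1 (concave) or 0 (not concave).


The Hessian of f(x,y) = -7*x^2 - 1*x*y - 5*y^2 - 4*x - 8 is:
H = [[-14, -1], [-1, -10]]
Trace = -14 - 10 = -24
Determinant = -14*-10 - (-1)^2 = 139
Discriminant = (-24)^2 - 4*139 = 20.0
Eigenvalues: lambda_1 = -14.2361, lambda_2 = -9.7639
The function is concave.

1


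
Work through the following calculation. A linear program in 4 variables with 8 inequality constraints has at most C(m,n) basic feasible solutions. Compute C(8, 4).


Each vertex corresponds to some choice of n active constraints out of m, so the number of vertices is at most C(m, n) = m! / (n!(m-n)!).
m = 8, n = 4
Numerator: 8 * 7 * 6 * 5
Denominator: 4! = 24
C(8, 4) = 70


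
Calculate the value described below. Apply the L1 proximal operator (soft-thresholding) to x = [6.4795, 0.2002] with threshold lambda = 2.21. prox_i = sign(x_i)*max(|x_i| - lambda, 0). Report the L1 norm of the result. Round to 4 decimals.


Soft-thresholding with lambda = 2.21:
prox(6.4795) = sign(6.4795)*max(|6.4795| - 2.21, 0) = 4.2695
prox(0.2002) = sign(0.2002)*max(|0.2002| - 2.21, 0) = 0.0
prox(x) = [4.2695, 0.0]
||prox(x)||_1 = 4.2695 + 0.0 = 4.2695


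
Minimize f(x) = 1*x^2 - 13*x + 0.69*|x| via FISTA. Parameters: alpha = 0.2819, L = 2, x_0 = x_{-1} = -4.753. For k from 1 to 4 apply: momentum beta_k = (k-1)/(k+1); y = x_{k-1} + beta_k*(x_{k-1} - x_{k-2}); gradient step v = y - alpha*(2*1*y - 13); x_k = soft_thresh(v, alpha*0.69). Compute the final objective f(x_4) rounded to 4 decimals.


FISTA on f(x) = 1*x^2 - 13*x + 0.69*|x|
L = 2, alpha = 0.2819
Iteration 1: beta = 0.0, y = -4.753 + 0.0*(-4.753 + 4.753) = -4.753
  grad(y) = -22.506, v = y - alpha*grad = 1.5914
  prox(v) = soft_thresh(1.5914, 0.1945) = 1.3969
Iteration 2: beta = 0.3333, y = 1.3969 + 0.3333*(1.3969 + 4.753) = 3.4469
  grad(y) = -6.1062, v = y - alpha*grad = 5.1682
  prox(v) = soft_thresh(5.1682, 0.1945) = 4.9737
Iteration 3: beta = 0.5, y = 4.9737 + 0.5*(4.9737 - 1.3969) = 6.7621
  grad(y) = 0.5243, v = y - alpha*grad = 6.6143
  prox(v) = soft_thresh(6.6143, 0.1945) = 6.4198
Iteration 4: beta = 0.6, y = 6.4198 + 0.6*(6.4198 - 4.9737) = 7.2875
  grad(y) = 1.575, v = y - alpha*grad = 6.8435
  prox(v) = soft_thresh(6.8435, 0.1945) = 6.649
f(x_4) = 1*6.649^2 - 13*6.649 + 0.69*|6.649| = -37.64


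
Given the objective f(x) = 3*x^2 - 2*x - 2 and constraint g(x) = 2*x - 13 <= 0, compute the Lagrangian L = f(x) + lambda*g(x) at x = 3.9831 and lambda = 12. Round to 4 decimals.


Step 1: Evaluate f(x).
f(3.9831) = 3*3.9831^2 - 2*3.9831 - 2 = 37.6291
Step 2: Evaluate g(x).
g(3.9831) = 2*3.9831 - 13 = -5.0338
Step 3: Compute Lagrangian.
L = 37.6291 + 12*-5.0338 = -22.7765


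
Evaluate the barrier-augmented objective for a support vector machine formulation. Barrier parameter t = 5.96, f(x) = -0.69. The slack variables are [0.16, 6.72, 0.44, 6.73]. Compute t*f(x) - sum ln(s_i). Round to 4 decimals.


Step 1: Compute log-barrier.
ln values: [-1.8326, 1.9051, -0.821, 1.9066]
phi = -(-1.8326 + 1.9051 - 0.821 + 1.9066) = -1.1581
Step 2: Compute augmented objective.
t*f(x) = 5.96*-0.69 = -4.1124
Total = -4.1124 - 1.1581 = -5.2705


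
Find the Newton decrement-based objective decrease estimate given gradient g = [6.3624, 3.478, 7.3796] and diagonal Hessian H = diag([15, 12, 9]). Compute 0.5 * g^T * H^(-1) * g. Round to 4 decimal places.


Step 1: H is diagonal, so H^(-1) * g = [0.4242, 0.2898, 0.82].
Step 2: g^T H^(-1) g = sum_i g_i^2 / H_ii
  = (6.3624)^2/15 + (3.478)^2/12 + (7.3796)^2/9
  = 2.6987 + 1.008 + 6.0509 = 9.7577
Step 3: Objective decrease = 0.5 * g^T H^(-1) g = 4.8788


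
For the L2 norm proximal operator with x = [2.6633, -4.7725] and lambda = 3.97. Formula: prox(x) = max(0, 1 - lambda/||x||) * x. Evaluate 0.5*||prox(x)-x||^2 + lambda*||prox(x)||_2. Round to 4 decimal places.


Step 1: Compute ||x||.
||x|| = 5.4653
Step 2: Compute scaling factor.
scale = max(0, 1 - 3.97/5.4653) = 0.2736
Step 3: prox(x) = [0.7287, -1.3058]
||prox(x)|| = 1.4953
Step 4: Proximal objective.
0.5*||prox-x||^2 = 7.8805
lambda*||prox|| = 5.9363
Total = 13.8169


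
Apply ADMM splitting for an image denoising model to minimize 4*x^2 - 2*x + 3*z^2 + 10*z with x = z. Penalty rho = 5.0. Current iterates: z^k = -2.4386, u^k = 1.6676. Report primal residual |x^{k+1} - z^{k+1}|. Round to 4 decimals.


ADMM iteration with rho = 5.0, z^k = -2.4386, u^k = 1.6676
Step 1: x-update.
Minimize 4*x^2 - 2*x + (5.0/2)*(x + 2.4386 + 1.6676)^2
FOC: (2*4 + 5.0)*x = 2 + 5.0*(-2.4386 - 1.6676)
x^{k+1} = -1.4255
Step 2: z-update.
Minimize 3*z^2 + 10*z + (5.0/2)*(-1.4255 - z + 1.6676)^2
FOC: (2*3 + 5.0)*z = -10 + 5.0*(-1.4255 + 1.6676)
z^{k+1} = -0.799
Step 3: u-update.
u^{k+1} = 1.6676 - 1.4255 + 0.799 = 1.0412
Step 4: Primal residual = |-1.4255 + 0.799| = 0.6264


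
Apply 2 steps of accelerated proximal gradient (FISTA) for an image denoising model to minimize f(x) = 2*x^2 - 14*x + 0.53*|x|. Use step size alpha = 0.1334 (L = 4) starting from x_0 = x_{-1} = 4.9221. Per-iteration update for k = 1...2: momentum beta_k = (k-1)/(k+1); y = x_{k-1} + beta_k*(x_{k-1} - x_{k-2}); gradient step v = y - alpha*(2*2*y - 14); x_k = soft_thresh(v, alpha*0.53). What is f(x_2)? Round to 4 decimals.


FISTA on f(x) = 2*x^2 - 14*x + 0.53*|x|
L = 4, alpha = 0.1334
Iteration 1: beta = 0.0, y = 4.9221 + 0.0*(4.9221 - 4.9221) = 4.9221
  grad(y) = 5.6884, v = y - alpha*grad = 4.1633
  prox(v) = soft_thresh(4.1633, 0.0707) = 4.0926
Iteration 2: beta = 0.3333, y = 4.0926 + 0.3333*(4.0926 - 4.9221) = 3.8161
  grad(y) = 1.2642, v = y - alpha*grad = 3.6474
  prox(v) = soft_thresh(3.6474, 0.0707) = 3.5767
f(x_2) = 2*3.5767^2 - 14*3.5767 + 0.53*|3.5767| = -22.5926


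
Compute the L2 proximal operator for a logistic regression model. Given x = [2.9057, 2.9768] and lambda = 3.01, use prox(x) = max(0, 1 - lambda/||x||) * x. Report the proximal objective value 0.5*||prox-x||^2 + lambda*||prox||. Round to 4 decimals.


Step 1: Compute ||x||.
||x|| = 4.1599
Step 2: Compute scaling factor.
scale = max(0, 1 - 3.01/4.1599) = 0.2764
Step 3: prox(x) = [0.8032, 0.8228]
||prox(x)|| = 1.1499
Step 4: Proximal objective.
0.5*||prox-x||^2 = 4.5301
lambda*||prox|| = 3.4612
Total = 7.9911


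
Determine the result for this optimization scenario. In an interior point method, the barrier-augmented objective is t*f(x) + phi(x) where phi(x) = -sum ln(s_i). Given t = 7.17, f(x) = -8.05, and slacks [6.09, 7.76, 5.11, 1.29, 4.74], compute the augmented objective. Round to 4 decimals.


Step 1: Compute log-barrier.
ln values: [1.8066, 2.049, 1.6312, 0.2546, 1.556]
phi = -(1.8066 + 2.049 + 1.6312 + 0.2546 + 1.556) = -7.2975
Step 2: Compute augmented objective.
t*f(x) = 7.17*-8.05 = -57.7185
Total = -57.7185 - 7.2975 = -65.016


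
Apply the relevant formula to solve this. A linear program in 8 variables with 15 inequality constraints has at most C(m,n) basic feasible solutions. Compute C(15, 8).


Each vertex corresponds to some choice of n active constraints out of m, so the number of vertices is at most C(m, n) = m! / (n!(m-n)!).
m = 15, n = 8
Numerator: 15 * 14 * 13 * 12 * 11 * 10 * 9 * 8
Denominator: 8! = 40320
C(15, 8) = 6435


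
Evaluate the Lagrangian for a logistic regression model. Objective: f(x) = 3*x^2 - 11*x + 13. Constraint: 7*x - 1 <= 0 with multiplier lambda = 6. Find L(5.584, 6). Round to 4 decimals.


Step 1: Evaluate f(x).
f(5.584) = 3*5.584^2 - 11*5.584 + 13 = 45.1192
Step 2: Evaluate g(x).
g(5.584) = 7*5.584 - 1 = 38.088
Step 3: Compute Lagrangian.
L = 45.1192 + 6*38.088 = 273.6472


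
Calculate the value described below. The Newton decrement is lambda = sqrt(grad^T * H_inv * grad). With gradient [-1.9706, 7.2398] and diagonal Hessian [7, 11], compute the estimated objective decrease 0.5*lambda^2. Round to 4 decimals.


Step 1: H is diagonal, so H^(-1) * g = [-0.2815, 0.6582].
Step 2: g^T H^(-1) g = sum_i g_i^2 / H_ii
  = (-1.9706)^2/7 + (7.2398)^2/11
  = 0.5548 + 4.765 = 5.3197
Step 3: Objective decrease = 0.5 * g^T H^(-1) g = 2.6599


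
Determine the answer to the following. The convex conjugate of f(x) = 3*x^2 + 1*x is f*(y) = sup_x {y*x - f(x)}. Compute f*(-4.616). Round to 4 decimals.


f*(y) = sup_x {y*x - a*x^2 - b*x} = sup_x {(y-b)*x - a*x^2}
FOC: (y - b) - 2a*x = 0 => x* = (y - b)/(2a)
x* = (-4.616 - 1)/(2*3) = -0.936
f*(-4.616) = (y-b)^2/(4a) = (-4.616 - 1)^2/(4*3)
= 31.5395/12 = 2.6283


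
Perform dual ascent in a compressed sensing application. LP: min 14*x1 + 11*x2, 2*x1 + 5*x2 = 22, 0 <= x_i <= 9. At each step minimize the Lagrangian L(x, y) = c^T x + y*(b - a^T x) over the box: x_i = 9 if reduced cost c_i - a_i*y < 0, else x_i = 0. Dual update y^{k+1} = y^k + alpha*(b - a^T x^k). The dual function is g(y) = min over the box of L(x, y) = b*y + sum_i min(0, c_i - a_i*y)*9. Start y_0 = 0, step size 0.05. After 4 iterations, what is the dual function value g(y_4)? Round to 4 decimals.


Dual ascent for LP: min 14*x1 + 11*x2, 2*x1 + 5*x2 = 22, 0 <= x_i <= 9
Step 1: y^k = 0.0, reduced costs: (14.0, 11.0)
  x^k = (0.0, 0.0), subgradient = b - a^T x = 22.0
  y^{k+1} = 0.0 + 0.05*22.0 = 1.1
Step 2: y^k = 1.1, reduced costs: (11.8, 5.5)
  x^k = (0.0, 0.0), subgradient = b - a^T x = 22.0
  y^{k+1} = 1.1 + 0.05*22.0 = 2.2
Step 3: y^k = 2.2, reduced costs: (9.6, 0.0)
  x^k = (0.0, 0.0), subgradient = b - a^T x = 22.0
  y^{k+1} = 2.2 + 0.05*22.0 = 3.3
Step 4: y^k = 3.3, reduced costs: (7.4, -5.5)
  x^k = (0.0, 9.0), subgradient = b - a^T x = -23.0
  y^{k+1} = 3.3 + 0.05*-23.0 = 2.15
Dual objective at y_4 = 2.15: reduced costs (9.7, 0.25), box minimizer x = (0.0, 0.0)
g(y_4) = b*y + (c1 - a1*y)*x1 + (c2 - a2*y)*x2 = 22*2.15 + 9.7*0.0 + 0.25*0.0 = 47.3 + 0.0 + 0.0 = 47.3


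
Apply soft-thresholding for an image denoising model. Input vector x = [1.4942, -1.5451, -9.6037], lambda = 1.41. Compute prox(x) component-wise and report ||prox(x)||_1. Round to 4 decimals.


Soft-thresholding with lambda = 1.41:
prox(1.4942) = sign(1.4942)*max(|1.4942| - 1.41, 0) = 0.0842
prox(-1.5451) = sign(-1.5451)*max(|-1.5451| - 1.41, 0) = -0.1351
prox(-9.6037) = sign(-9.6037)*max(|-9.6037| - 1.41, 0) = -8.1937
prox(x) = [0.0842, -0.1351, -8.1937]
||prox(x)||_1 = 0.0842 + 0.1351 + 8.1937 = 8.413


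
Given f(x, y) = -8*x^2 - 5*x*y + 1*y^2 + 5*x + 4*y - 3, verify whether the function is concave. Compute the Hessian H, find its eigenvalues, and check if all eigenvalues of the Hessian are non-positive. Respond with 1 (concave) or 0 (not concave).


The Hessian of f(x,y) = -8*x^2 - 5*x*y + 1*y^2 + 5*x + 4*y - 3 is:
H = [[-16, -5], [-5, 2]]
Trace = -16 + 2 = -14
Determinant = -16*2 - (-5)^2 = -57
Discriminant = (-14)^2 - 4*-57 = 424.0
Eigenvalues: lambda_1 = -17.2956, lambda_2 = 3.2956
The function is not concave.

0


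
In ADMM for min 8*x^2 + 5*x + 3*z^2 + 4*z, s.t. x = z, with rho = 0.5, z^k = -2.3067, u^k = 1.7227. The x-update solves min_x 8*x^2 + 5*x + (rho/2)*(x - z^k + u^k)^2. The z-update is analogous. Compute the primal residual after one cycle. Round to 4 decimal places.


ADMM iteration with rho = 0.5, z^k = -2.3067, u^k = 1.7227
Step 1: x-update.
Minimize 8*x^2 + 5*x + (0.5/2)*(x + 2.3067 + 1.7227)^2
FOC: (2*8 + 0.5)*x = -5 + 0.5*(-2.3067 - 1.7227)
x^{k+1} = -0.4251
Step 2: z-update.
Minimize 3*z^2 + 4*z + (0.5/2)*(-0.4251 - z + 1.7227)^2
FOC: (2*3 + 0.5)*z = -4 + 0.5*(-0.4251 + 1.7227)
z^{k+1} = -0.5156
Step 3: u-update.
u^{k+1} = 1.7227 - 0.4251 + 0.5156 = 1.8131
Step 4: Primal residual = |-0.4251 + 0.5156| = 0.0904


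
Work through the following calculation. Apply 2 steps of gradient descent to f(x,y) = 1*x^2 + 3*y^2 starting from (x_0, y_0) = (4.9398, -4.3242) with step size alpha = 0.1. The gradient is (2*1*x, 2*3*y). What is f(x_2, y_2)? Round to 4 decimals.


Gradient descent on f(x,y) = 1*x^2 + 3*y^2.
Starting point: (4.9398, -4.3242), alpha = 0.1
Step 1: grad_x = 2*1*4.9398 = 9.8796, grad_y = 2*3*-4.3242 = -25.9452
  x_1 = 4.9398 - 0.1*9.8796 = 3.9518
  y_1 = -4.3242 - 0.1*-25.9452 = -1.7297
Step 2: grad_x = 2*1*3.9518 = 7.9037, grad_y = 2*3*-1.7297 = -10.3781
  x_2 = 3.9518 - 0.1*7.9037 = 3.1615
  y_2 = -1.7297 - 0.1*-10.3781 = -0.6919
f(3.1615, -0.6919) = 1*3.1615^2 + 3*(-0.6919)^2 = 11.431


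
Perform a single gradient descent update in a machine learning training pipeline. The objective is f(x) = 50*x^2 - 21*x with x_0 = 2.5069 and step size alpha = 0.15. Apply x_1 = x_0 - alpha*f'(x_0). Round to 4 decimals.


We compute the gradient at x_0 and apply the update.
f'(x) = 100*x - 21
f'(2.5069) = 100*2.5069 - 21 = 229.69
x_1 = 2.5069 - 0.15*229.69 = -31.9466


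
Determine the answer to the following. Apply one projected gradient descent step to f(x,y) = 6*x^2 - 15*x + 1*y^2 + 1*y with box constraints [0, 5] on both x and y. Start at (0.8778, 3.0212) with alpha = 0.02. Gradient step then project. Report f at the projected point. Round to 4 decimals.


Step 1: Compute gradient at (0.8778, 3.0212).
grad_x = 2*6*0.8778 - 15 = -4.4664
grad_y = 2*1*3.0212 + 1 = 7.0424
Step 2: Gradient step.
x_raw = 0.8778 - 0.02*-4.4664 = 0.9671
y_raw = 3.0212 - 0.02*7.0424 = 2.8804
Step 3: Project onto [0, 5].
x_proj = clip(0.9671) = 0.9671
y_proj = clip(2.8804) = 2.8804
Step 4: Evaluate f.
f(0.9671, 2.8804) = 2.2819


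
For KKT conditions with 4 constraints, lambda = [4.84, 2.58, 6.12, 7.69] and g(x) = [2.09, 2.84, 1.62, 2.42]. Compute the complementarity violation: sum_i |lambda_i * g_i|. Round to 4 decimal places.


KKT complementary slackness check:
lambda_1 * g_1 = 4.84 * 2.09 = 10.1156
lambda_2 * g_2 = 2.58 * 2.84 = 7.3272
lambda_3 * g_3 = 6.12 * 1.62 = 9.9144
lambda_4 * g_4 = 7.69 * 2.42 = 18.6098
Total violation = 10.1156 + 7.3272 + 9.9144 + 18.6098 = 45.967


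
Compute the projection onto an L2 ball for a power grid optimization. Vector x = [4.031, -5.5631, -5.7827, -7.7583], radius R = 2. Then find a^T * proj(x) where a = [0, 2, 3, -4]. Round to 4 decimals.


Step 1: Compute ||x|| (intermediates to 6 decimals).
||x|| = sqrt(4.031^2 + (-5.5631)^2 + (-5.7827)^2 + (-7.7583)^2) = 11.867092
Step 2: Project.
Since ||x|| > R, scale = R/||x|| = 2/11.867092 = 0.168533, proj(x) = scale * x
proj(x) = [0.679357, -0.937566, -0.974576, -1.30753]
Step 3: Dot product.
a^T * proj(x) = 0*0.679357 + 2*(-0.937566) + 3*(-0.974576) - 4*(-1.30753) = 0.4313


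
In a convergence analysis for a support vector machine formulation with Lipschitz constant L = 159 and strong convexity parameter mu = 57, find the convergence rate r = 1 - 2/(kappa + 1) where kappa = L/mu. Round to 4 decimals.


Step 1: Compute the condition number.
kappa = L/mu = 159/57 = 2.7895
Step 2: Compute the convergence rate.
r = 1 - 2/(kappa + 1) = 1 - 2*mu/(L + mu) = (L - mu)/(L + mu) = 102/216 = 0.4722


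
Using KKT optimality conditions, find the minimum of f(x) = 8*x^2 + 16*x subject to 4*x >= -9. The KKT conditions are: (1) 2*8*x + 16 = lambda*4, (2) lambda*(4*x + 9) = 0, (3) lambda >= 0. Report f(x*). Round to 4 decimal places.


Step 1: Try lambda = 0 (constraint inactive).
Stationarity: 2*8*x + 16 = 0
x* = -16/(2*8) = -1.0
Check constraint: 4*-1.0 = -4.0 >= -9 -- satisfied.
Step 2: Compute optimal value.
f(x*) = 8*(-1.0)^2 + 16*(-1.0) = -8.0


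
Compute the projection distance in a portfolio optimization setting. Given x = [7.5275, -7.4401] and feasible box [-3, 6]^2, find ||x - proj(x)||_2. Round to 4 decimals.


Project each component onto [-3, 6].
clip(7.5275) = 6.0, clip(-7.4401) = -3.0
Projection = [6.0, -3.0]
Squared diffs: [2.3333, 19.7145]
Distance = sqrt(22.0478) = 4.6955


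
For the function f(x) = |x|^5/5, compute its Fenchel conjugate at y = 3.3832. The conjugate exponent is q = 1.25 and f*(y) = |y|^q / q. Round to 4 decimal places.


The conjugate exponent q satisfies 1/p + 1/q = 1.
p = 5, so q = 5/(5 - 1) = 1.25
|y|^q = 3.3832^1.25 = 4.5884
f*(3.3832) = 4.5884 / 1.25 = 3.6707


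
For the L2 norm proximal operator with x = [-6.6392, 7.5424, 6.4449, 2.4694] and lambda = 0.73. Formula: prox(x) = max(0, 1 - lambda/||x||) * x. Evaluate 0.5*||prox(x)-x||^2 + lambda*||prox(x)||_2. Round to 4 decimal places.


Step 1: Compute ||x||.
||x|| = 12.1902
Step 2: Compute scaling factor.
scale = max(0, 1 - 0.73/12.1902) = 0.9401
Step 3: prox(x) = [-6.2416, 7.0907, 6.059, 2.3215]
||prox(x)|| = 11.4602
Step 4: Proximal objective.
0.5*||prox-x||^2 = 0.2665
lambda*||prox|| = 8.3659
Total = 8.6324


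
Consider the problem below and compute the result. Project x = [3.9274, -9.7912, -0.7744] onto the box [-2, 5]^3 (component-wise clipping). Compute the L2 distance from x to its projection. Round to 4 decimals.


Project each component onto [-2, 5].
clip(3.9274) = 3.9274, clip(-9.7912) = -2.0, clip(-0.7744) = -0.7744
Projection = [3.9274, -2.0, -0.7744]
Squared diffs: [0.0, 60.7028, 0.0]
Distance = sqrt(60.7028) = 7.7912


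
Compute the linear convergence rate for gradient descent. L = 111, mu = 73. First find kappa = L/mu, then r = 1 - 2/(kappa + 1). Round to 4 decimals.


Step 1: Compute the condition number.
kappa = L/mu = 111/73 = 1.5205
Step 2: Compute the convergence rate.
r = 1 - 2/(kappa + 1) = 1 - 2*mu/(L + mu) = (L - mu)/(L + mu) = 38/184 = 0.2065


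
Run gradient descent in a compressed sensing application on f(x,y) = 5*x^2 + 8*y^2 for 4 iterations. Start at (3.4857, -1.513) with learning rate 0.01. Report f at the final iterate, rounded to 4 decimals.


Gradient descent on f(x,y) = 5*x^2 + 8*y^2.
Starting point: (3.4857, -1.513), alpha = 0.01
Step 1: grad_x = 2*5*3.4857 = 34.857, grad_y = 2*8*-1.513 = -24.208
  x_1 = 3.4857 - 0.01*34.857 = 3.1371
  y_1 = -1.513 - 0.01*-24.208 = -1.2709
Step 2: grad_x = 2*5*3.1371 = 31.3713, grad_y = 2*8*-1.2709 = -20.3347
  x_2 = 3.1371 - 0.01*31.3713 = 2.8234
  y_2 = -1.2709 - 0.01*-20.3347 = -1.0676
Step 3: grad_x = 2*5*2.8234 = 28.2342, grad_y = 2*8*-1.0676 = -17.0812
  x_3 = 2.8234 - 0.01*28.2342 = 2.5411
  y_3 = -1.0676 - 0.01*-17.0812 = -0.8968
Step 4: grad_x = 2*5*2.5411 = 25.4108, grad_y = 2*8*-0.8968 = -14.3482
  x_4 = 2.5411 - 0.01*25.4108 = 2.287
  y_4 = -0.8968 - 0.01*-14.3482 = -0.7533
f(2.287, -0.7533) = 5*2.287^2 + 8*(-0.7533)^2 = 30.6905


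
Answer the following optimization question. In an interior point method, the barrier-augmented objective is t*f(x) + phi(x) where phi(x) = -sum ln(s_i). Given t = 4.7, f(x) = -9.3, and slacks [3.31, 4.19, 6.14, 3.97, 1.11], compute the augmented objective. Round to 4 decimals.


Step 1: Compute log-barrier.
ln values: [1.1969, 1.4327, 1.8148, 1.3788, 0.1044]
phi = -(1.1969 + 1.4327 + 1.8148 + 1.3788 + 0.1044) = -5.9276
Step 2: Compute augmented objective.
t*f(x) = 4.7*-9.3 = -43.71
Total = -43.71 - 5.9276 = -49.6376


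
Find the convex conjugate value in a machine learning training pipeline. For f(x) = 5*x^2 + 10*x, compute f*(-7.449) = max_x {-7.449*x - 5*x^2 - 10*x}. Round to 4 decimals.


f*(y) = sup_x {y*x - a*x^2 - b*x} = sup_x {(y-b)*x - a*x^2}
FOC: (y - b) - 2a*x = 0 => x* = (y - b)/(2a)
x* = (-7.449 - 10)/(2*5) = -1.7449
f*(-7.449) = (y-b)^2/(4a) = (-7.449 - 10)^2/(4*5)
= 304.4676/20 = 15.2234


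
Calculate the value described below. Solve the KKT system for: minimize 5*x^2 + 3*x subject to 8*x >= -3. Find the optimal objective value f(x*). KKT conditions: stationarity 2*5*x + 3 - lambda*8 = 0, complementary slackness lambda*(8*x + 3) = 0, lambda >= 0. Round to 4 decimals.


Step 1: Try lambda = 0 (constraint inactive).
Stationarity: 2*5*x + 3 = 0
x* = -3/(2*5) = -0.3
Check constraint: 8*-0.3 = -2.4 >= -3 -- satisfied.
Step 2: Compute optimal value.
f(x*) = 5*(-0.3)^2 + 3*(-0.3) = -0.45


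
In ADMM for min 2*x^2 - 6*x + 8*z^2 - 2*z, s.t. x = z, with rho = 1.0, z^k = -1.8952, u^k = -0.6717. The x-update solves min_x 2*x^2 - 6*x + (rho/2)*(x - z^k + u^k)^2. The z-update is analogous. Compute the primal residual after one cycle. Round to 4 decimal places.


ADMM iteration with rho = 1.0, z^k = -1.8952, u^k = -0.6717
Step 1: x-update.
Minimize 2*x^2 - 6*x + (1.0/2)*(x + 1.8952 - 0.6717)^2
FOC: (2*2 + 1.0)*x = 6 + 1.0*(-1.8952 + 0.6717)
x^{k+1} = 0.9553
Step 2: z-update.
Minimize 8*z^2 - 2*z + (1.0/2)*(0.9553 - z - 0.6717)^2
FOC: (2*8 + 1.0)*z = 2 + 1.0*(0.9553 - 0.6717)
z^{k+1} = 0.1343
Step 3: u-update.
u^{k+1} = -0.6717 + 0.9553 - 0.1343 = 0.1493
Step 4: Primal residual = |0.9553 - 0.1343| = 0.821


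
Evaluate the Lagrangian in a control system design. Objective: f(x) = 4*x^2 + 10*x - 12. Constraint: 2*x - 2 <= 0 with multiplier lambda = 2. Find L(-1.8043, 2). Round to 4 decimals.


Step 1: Evaluate f(x).
f(-1.8043) = 4*(-1.8043)^2 + 10*(-1.8043) - 12 = -17.021
Step 2: Evaluate g(x).
g(-1.8043) = 2*-1.8043 - 2 = -5.6086
Step 3: Compute Lagrangian.
L = -17.021 + 2*-5.6086 = -28.2382


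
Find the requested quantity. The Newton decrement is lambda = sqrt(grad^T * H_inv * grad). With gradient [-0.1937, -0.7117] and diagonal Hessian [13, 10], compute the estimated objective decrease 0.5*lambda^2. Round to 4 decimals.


Step 1: H is diagonal, so H^(-1) * g = [-0.0149, -0.0712].
Step 2: g^T H^(-1) g = sum_i g_i^2 / H_ii
  = (-0.1937)^2/13 + (-0.7117)^2/10
  = 0.0029 + 0.0507 = 0.0535
Step 3: Objective decrease = 0.5 * g^T H^(-1) g = 0.0268


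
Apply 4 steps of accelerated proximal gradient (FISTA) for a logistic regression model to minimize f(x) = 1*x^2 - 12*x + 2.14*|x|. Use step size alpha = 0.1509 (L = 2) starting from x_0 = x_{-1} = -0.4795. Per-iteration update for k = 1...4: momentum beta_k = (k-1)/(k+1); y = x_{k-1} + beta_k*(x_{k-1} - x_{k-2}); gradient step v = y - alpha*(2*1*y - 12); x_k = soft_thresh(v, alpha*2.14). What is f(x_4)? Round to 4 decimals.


FISTA on f(x) = 1*x^2 - 12*x + 2.14*|x|
L = 2, alpha = 0.1509
Iteration 1: beta = 0.0, y = -0.4795 + 0.0*(-0.4795 + 0.4795) = -0.4795
  grad(y) = -12.959, v = y - alpha*grad = 1.476
  prox(v) = soft_thresh(1.476, 0.3229) = 1.1531
Iteration 2: beta = 0.3333, y = 1.1531 + 0.3333*(1.1531 + 0.4795) = 1.6973
  grad(y) = -8.6054, v = y - alpha*grad = 2.9958
  prox(v) = soft_thresh(2.9958, 0.3229) = 2.6729
Iteration 3: beta = 0.5, y = 2.6729 + 0.5*(2.6729 - 1.1531) = 3.4328
  grad(y) = -5.1343, v = y - alpha*grad = 4.2076
  prox(v) = soft_thresh(4.2076, 0.3229) = 3.8847
Iteration 4: beta = 0.6, y = 3.8847 + 0.6*(3.8847 - 2.6729) = 4.6117
  grad(y) = -2.7765, v = y - alpha*grad = 5.0307
  prox(v) = soft_thresh(5.0307, 0.3229) = 4.7078
f(x_4) = 1*4.7078^2 - 12*4.7078 + 2.14*|4.7078| = -24.2555


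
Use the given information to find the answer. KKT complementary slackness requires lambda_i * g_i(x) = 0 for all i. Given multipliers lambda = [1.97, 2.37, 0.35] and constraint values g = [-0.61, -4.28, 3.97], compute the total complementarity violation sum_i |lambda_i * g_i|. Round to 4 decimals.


KKT complementary slackness check:
lambda_1 * g_1 = 1.97 * -0.61 = -1.2017
lambda_2 * g_2 = 2.37 * -4.28 = -10.1436
lambda_3 * g_3 = 0.35 * 3.97 = 1.3895
Total violation = 1.2017 + 10.1436 + 1.3895 = 12.7348


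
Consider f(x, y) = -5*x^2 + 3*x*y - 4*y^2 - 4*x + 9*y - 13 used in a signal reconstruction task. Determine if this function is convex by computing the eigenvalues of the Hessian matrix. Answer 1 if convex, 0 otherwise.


The Hessian of f(x,y) = -5*x^2 + 3*x*y - 4*y^2 - 4*x + 9*y - 13 is:
H = [[-10, 3], [3, -8]]
Trace = -10 - 8 = -18
Determinant = -10*-8 - (3)^2 = 71
Discriminant = (-18)^2 - 4*71 = 40.0
Eigenvalues: lambda_1 = -12.1623, lambda_2 = -5.8377
The function is not convex.

0


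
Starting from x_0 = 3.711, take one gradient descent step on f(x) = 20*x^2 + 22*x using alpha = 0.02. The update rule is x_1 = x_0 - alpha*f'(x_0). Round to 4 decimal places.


We compute the gradient at x_0 and apply the update.
f'(x) = 40*x + 22
f'(3.711) = 40*3.711 + 22 = 170.44
x_1 = 3.711 - 0.02*170.44 = 0.3022


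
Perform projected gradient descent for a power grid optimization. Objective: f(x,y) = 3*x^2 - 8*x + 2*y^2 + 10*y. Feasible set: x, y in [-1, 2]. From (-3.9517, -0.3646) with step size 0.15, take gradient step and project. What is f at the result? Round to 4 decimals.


Step 1: Compute gradient at (-3.9517, -0.3646).
grad_x = 2*3*-3.9517 - 8 = -31.7102
grad_y = 2*2*-0.3646 + 10 = 8.5416
Step 2: Gradient step.
x_raw = -3.9517 - 0.15*-31.7102 = 0.8048
y_raw = -0.3646 - 0.15*8.5416 = -1.6458
Step 3: Project onto [-1, 2].
x_proj = clip(0.8048) = 0.8048
y_proj = clip(-1.6458) = -1.0
Step 4: Evaluate f.
f(0.8048, -1.0) = -12.4954
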